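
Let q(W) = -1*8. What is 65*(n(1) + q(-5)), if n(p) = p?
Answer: -455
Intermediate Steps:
q(W) = -8
65*(n(1) + q(-5)) = 65*(1 - 8) = 65*(-7) = -455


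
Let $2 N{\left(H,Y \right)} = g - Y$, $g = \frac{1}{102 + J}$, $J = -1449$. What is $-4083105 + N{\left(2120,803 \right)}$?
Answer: $- \frac{5500483256}{1347} \approx -4.0835 \cdot 10^{6}$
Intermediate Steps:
$g = - \frac{1}{1347}$ ($g = \frac{1}{102 - 1449} = \frac{1}{-1347} = - \frac{1}{1347} \approx -0.00074239$)
$N{\left(H,Y \right)} = - \frac{1}{2694} - \frac{Y}{2}$ ($N{\left(H,Y \right)} = \frac{- \frac{1}{1347} - Y}{2} = - \frac{1}{2694} - \frac{Y}{2}$)
$-4083105 + N{\left(2120,803 \right)} = -4083105 - \frac{540821}{1347} = - \frac{5500483256}{1347}$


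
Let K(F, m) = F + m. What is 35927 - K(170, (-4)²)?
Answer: 35741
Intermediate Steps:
35927 - K(170, (-4)²) = 35927 - (170 + (-4)²) = 35927 - (170 + 16) = 35927 - 1*186 = 35927 - 186 = 35741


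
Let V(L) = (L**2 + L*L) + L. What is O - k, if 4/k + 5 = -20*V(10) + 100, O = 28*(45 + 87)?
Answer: 15172084/4105 ≈ 3696.0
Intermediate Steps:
V(L) = L + 2*L**2 (V(L) = (L**2 + L**2) + L = 2*L**2 + L = L + 2*L**2)
O = 3696 (O = 28*132 = 3696)
k = -4/4105 (k = 4/(-5 + (-200*(1 + 2*10) + 100)) = 4/(-5 + (-200*(1 + 20) + 100)) = 4/(-5 + (-200*21 + 100)) = 4/(-5 + (-20*210 + 100)) = 4/(-5 + (-4200 + 100)) = 4/(-5 - 4100) = 4/(-4105) = 4*(-1/4105) = -4/4105 ≈ -0.00097442)
O - k = 3696 - 1*(-4/4105) = 3696 + 4/4105 = 15172084/4105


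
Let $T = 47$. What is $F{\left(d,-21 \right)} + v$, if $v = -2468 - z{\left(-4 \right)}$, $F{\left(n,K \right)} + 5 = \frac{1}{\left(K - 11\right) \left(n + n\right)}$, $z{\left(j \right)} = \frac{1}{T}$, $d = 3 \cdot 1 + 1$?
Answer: $- \frac{29755439}{12032} \approx -2473.0$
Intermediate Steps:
$d = 4$ ($d = 3 + 1 = 4$)
$z{\left(j \right)} = \frac{1}{47}$
$F{\left(n,K \right)} = -5 + \frac{1}{2 n \left(-11 + K\right)}$ ($F{\left(n,K \right)} = -5 + \frac{1}{\left(K - 11\right) \left(n + n\right)} = -5 + \frac{1}{\left(-11 + K\right) 2 n} = -5 + \frac{1}{2 n \left(-11 + K\right)}$)
$v = - \frac{115997}{47}$ ($v = -2468 - \frac{1}{47} = - \frac{115997}{47} \approx -2468.0$)
$F{\left(d,-21 \right)} + v = \frac{1 + 110 \cdot 4 - \left(-210\right) 4}{2 \cdot 4 \left(-11 - 21\right)} - \frac{115997}{47} = \frac{1}{2} \cdot \frac{1}{4} \frac{1}{-32} \left(1 + 440 + 840\right) - \frac{115997}{47} = \frac{1}{2} \cdot \frac{1}{4} \left(- \frac{1}{32}\right) 1281 - \frac{115997}{47} = - \frac{1281}{256} - \frac{115997}{47} = - \frac{29755439}{12032}$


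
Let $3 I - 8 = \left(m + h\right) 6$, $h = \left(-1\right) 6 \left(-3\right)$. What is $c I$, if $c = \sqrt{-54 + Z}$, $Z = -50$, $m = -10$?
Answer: $\frac{112 i \sqrt{26}}{3} \approx 190.36 i$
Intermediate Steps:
$h = 18$ ($h = \left(-6\right) \left(-3\right) = 18$)
$I = \frac{56}{3}$ ($I = \frac{8}{3} + \frac{\left(-10 + 18\right) 6}{3} = \frac{8}{3} + \frac{8 \cdot 6}{3} = \frac{8}{3} + \frac{1}{3} \cdot 48 = \frac{8}{3} + 16 = \frac{56}{3} \approx 18.667$)
$c = 2 i \sqrt{26}$ ($c = \sqrt{-54 - 50} = \sqrt{-104} = 2 i \sqrt{26} \approx 10.198 i$)
$c I = 2 i \sqrt{26} \cdot \frac{56}{3} = \frac{112 i \sqrt{26}}{3}$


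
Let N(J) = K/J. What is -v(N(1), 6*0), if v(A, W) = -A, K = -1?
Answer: -1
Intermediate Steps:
N(J) = -1/J
-v(N(1), 6*0) = -(-1)*(-1/1) = -(-1)*(-1*1) = -(-1)*(-1) = -1*1 = -1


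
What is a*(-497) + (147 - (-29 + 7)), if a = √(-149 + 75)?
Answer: 169 - 497*I*√74 ≈ 169.0 - 4275.4*I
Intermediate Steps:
a = I*√74 (a = √(-74) = I*√74 ≈ 8.6023*I)
a*(-497) + (147 - (-29 + 7)) = (I*√74)*(-497) + (147 - (-29 + 7)) = -497*I*√74 + (147 - 1*(-22)) = -497*I*√74 + (147 + 22) = -497*I*√74 + 169 = 169 - 497*I*√74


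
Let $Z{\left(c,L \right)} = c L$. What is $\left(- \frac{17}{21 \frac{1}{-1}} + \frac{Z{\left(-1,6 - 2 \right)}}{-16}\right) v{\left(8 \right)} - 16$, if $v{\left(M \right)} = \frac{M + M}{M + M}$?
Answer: $- \frac{1255}{84} \approx -14.94$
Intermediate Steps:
$v{\left(M \right)} = 1$ ($v{\left(M \right)} = \frac{2 M}{2 M} = 2 M \frac{1}{2 M} = 1$)
$Z{\left(c,L \right)} = L c$
$\left(- \frac{17}{21 \frac{1}{-1}} + \frac{Z{\left(-1,6 - 2 \right)}}{-16}\right) v{\left(8 \right)} - 16 = \left(- \frac{17}{21 \frac{1}{-1}} + \frac{\left(6 - 2\right) \left(-1\right)}{-16}\right) 1 - 16 = \left(- \frac{17}{21 \left(-1\right)} + 4 \left(-1\right) \left(- \frac{1}{16}\right)\right) 1 - 16 = \left(- \frac{17}{-21} - - \frac{1}{4}\right) 1 - 16 = \left(\left(-17\right) \left(- \frac{1}{21}\right) + \frac{1}{4}\right) 1 - 16 = \left(\frac{17}{21} + \frac{1}{4}\right) 1 - 16 = \frac{89}{84} \cdot 1 - 16 = \frac{89}{84} - 16 = - \frac{1255}{84}$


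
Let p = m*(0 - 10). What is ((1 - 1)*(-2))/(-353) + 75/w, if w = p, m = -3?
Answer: 5/2 ≈ 2.5000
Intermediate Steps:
p = 30 (p = -3*(0 - 10) = -3*(-10) = 30)
w = 30
((1 - 1)*(-2))/(-353) + 75/w = ((1 - 1)*(-2))/(-353) + 75/30 = (0*(-2))*(-1/353) + 75*(1/30) = 0*(-1/353) + 5/2 = 0 + 5/2 = 5/2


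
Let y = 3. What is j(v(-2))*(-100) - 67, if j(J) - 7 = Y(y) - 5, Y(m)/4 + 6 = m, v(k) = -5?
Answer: 933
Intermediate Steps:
Y(m) = -24 + 4*m
j(J) = -10 (j(J) = 7 + ((-24 + 4*3) - 5) = 7 + ((-24 + 12) - 5) = 7 + (-12 - 5) = 7 - 17 = -10)
j(v(-2))*(-100) - 67 = -10*(-100) - 67 = 1000 - 67 = 933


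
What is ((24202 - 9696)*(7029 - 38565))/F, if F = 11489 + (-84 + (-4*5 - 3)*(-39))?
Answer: -228730608/6151 ≈ -37186.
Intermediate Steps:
F = 12302 (F = 11489 + (-84 + (-20 - 3)*(-39)) = 11489 + (-84 - 23*(-39)) = 11489 + (-84 + 897) = 11489 + 813 = 12302)
((24202 - 9696)*(7029 - 38565))/F = ((24202 - 9696)*(7029 - 38565))/12302 = (14506*(-31536))*(1/12302) = -457461216*1/12302 = -228730608/6151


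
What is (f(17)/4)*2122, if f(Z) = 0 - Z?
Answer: -18037/2 ≈ -9018.5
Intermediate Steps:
f(Z) = -Z
(f(17)/4)*2122 = (-1*17/4)*2122 = -17*¼*2122 = -17/4*2122 = -18037/2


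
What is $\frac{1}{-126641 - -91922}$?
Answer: $- \frac{1}{34719} \approx -2.8803 \cdot 10^{-5}$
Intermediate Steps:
$\frac{1}{-126641 - -91922} = \frac{1}{-126641 + 91922} = \frac{1}{-34719} = - \frac{1}{34719}$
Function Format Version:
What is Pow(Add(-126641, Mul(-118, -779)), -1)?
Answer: Rational(-1, 34719) ≈ -2.8803e-5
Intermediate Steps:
Pow(Add(-126641, Mul(-118, -779)), -1) = Pow(Add(-126641, 91922), -1) = Pow(-34719, -1) = Rational(-1, 34719)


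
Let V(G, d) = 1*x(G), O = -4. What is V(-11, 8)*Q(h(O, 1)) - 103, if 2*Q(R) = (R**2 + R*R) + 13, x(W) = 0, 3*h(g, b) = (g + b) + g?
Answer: -103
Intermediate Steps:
h(g, b) = b/3 + 2*g/3 (h(g, b) = ((g + b) + g)/3 = ((b + g) + g)/3 = (b + 2*g)/3 = b/3 + 2*g/3)
Q(R) = 13/2 + R**2 (Q(R) = ((R**2 + R*R) + 13)/2 = ((R**2 + R**2) + 13)/2 = (2*R**2 + 13)/2 = (13 + 2*R**2)/2 = 13/2 + R**2)
V(G, d) = 0 (V(G, d) = 1*0 = 0)
V(-11, 8)*Q(h(O, 1)) - 103 = 0*(13/2 + ((1/3)*1 + (2/3)*(-4))**2) - 103 = 0*(13/2 + (1/3 - 8/3)**2) - 103 = 0*(13/2 + (-7/3)**2) - 103 = 0*(13/2 + 49/9) - 103 = 0*(215/18) - 103 = 0 - 103 = -103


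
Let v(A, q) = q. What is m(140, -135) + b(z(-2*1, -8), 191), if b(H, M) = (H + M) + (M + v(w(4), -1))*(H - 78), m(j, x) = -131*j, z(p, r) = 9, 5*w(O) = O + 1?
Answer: -31250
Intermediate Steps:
w(O) = ⅕ + O/5 (w(O) = (O + 1)/5 = (1 + O)/5 = ⅕ + O/5)
b(H, M) = H + M + (-1 + M)*(-78 + H) (b(H, M) = (H + M) + (M - 1)*(H - 78) = (H + M) + (-1 + M)*(-78 + H) = H + M + (-1 + M)*(-78 + H))
m(140, -135) + b(z(-2*1, -8), 191) = -131*140 + (78 - 77*191 + 9*191) = -18340 + (78 - 14707 + 1719) = -18340 - 12910 = -31250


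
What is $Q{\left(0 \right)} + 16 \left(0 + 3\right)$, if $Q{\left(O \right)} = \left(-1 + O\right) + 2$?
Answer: $49$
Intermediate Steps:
$Q{\left(O \right)} = 1 + O$
$Q{\left(0 \right)} + 16 \left(0 + 3\right) = \left(1 + 0\right) + 16 \left(0 + 3\right) = 1 + 16 \cdot 3 = 1 + 48 = 49$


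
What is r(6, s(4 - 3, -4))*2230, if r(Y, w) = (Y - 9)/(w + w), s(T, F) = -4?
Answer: 3345/4 ≈ 836.25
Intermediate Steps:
r(Y, w) = (-9 + Y)/(2*w) (r(Y, w) = (-9 + Y)/((2*w)) = (-9 + Y)*(1/(2*w)) = (-9 + Y)/(2*w))
r(6, s(4 - 3, -4))*2230 = ((½)*(-9 + 6)/(-4))*2230 = ((½)*(-¼)*(-3))*2230 = (3/8)*2230 = 3345/4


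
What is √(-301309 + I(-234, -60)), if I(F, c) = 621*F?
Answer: I*√446623 ≈ 668.3*I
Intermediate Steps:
√(-301309 + I(-234, -60)) = √(-301309 + 621*(-234)) = √(-301309 - 145314) = √(-446623) = I*√446623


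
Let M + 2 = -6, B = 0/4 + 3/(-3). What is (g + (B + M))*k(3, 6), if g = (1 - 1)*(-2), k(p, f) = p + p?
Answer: -54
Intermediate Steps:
B = -1 (B = 0*(¼) + 3*(-⅓) = 0 - 1 = -1)
M = -8 (M = -2 - 6 = -8)
k(p, f) = 2*p
g = 0 (g = 0*(-2) = 0)
(g + (B + M))*k(3, 6) = (0 + (-1 - 8))*(2*3) = (0 - 9)*6 = -9*6 = -54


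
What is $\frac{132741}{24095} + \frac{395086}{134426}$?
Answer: $\frac{13681719418}{1619497235} \approx 8.4481$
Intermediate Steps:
$\frac{132741}{24095} + \frac{395086}{134426} = 132741 \cdot \frac{1}{24095} + 395086 \cdot \frac{1}{134426} = \frac{132741}{24095} + \frac{197543}{67213} = \frac{13681719418}{1619497235}$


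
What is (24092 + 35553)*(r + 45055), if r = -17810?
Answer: 1625028025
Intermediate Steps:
(24092 + 35553)*(r + 45055) = (24092 + 35553)*(-17810 + 45055) = 59645*27245 = 1625028025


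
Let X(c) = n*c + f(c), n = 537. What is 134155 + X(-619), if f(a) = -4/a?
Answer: -122715508/619 ≈ -1.9825e+5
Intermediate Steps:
X(c) = -4/c + 537*c (X(c) = 537*c - 4/c = -4/c + 537*c)
134155 + X(-619) = 134155 + (-4/(-619) + 537*(-619)) = 134155 + (-4*(-1/619) - 332403) = 134155 + (4/619 - 332403) = 134155 - 205757453/619 = -122715508/619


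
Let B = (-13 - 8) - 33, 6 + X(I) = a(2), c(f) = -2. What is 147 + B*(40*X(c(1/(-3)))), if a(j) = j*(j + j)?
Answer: -4173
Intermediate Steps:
a(j) = 2*j**2 (a(j) = j*(2*j) = 2*j**2)
X(I) = 2 (X(I) = -6 + 2*2**2 = -6 + 2*4 = -6 + 8 = 2)
B = -54 (B = -21 - 33 = -54)
147 + B*(40*X(c(1/(-3)))) = 147 - 2160*2 = 147 - 54*80 = 147 - 4320 = -4173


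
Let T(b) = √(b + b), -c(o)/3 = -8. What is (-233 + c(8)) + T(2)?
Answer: -207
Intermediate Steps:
c(o) = 24 (c(o) = -3*(-8) = 24)
T(b) = √2*√b (T(b) = √(2*b) = √2*√b)
(-233 + c(8)) + T(2) = (-233 + 24) + √2*√2 = -209 + 2 = -207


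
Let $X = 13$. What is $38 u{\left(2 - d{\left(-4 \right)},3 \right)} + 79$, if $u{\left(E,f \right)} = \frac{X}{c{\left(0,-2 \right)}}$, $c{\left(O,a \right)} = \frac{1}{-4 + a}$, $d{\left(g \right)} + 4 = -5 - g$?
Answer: $-2885$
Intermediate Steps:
$d{\left(g \right)} = -9 - g$ ($d{\left(g \right)} = -4 - \left(5 + g\right) = -9 - g$)
$u{\left(E,f \right)} = -78$ ($u{\left(E,f \right)} = \frac{13}{\frac{1}{-4 - 2}} = \frac{13}{\frac{1}{-6}} = \frac{13}{- \frac{1}{6}} = 13 \left(-6\right) = -78$)
$38 u{\left(2 - d{\left(-4 \right)},3 \right)} + 79 = 38 \left(-78\right) + 79 = -2964 + 79 = -2885$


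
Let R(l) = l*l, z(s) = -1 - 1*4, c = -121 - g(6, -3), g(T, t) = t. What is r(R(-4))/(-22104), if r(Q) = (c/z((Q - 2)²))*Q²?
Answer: -3776/13815 ≈ -0.27333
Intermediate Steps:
c = -118 (c = -121 - 1*(-3) = -121 + 3 = -118)
z(s) = -5 (z(s) = -1 - 4 = -5)
R(l) = l²
r(Q) = 118*Q²/5 (r(Q) = (-118/(-5))*Q² = (-118*(-⅕))*Q² = 118*Q²/5)
r(R(-4))/(-22104) = (118*((-4)²)²/5)/(-22104) = ((118/5)*16²)*(-1/22104) = ((118/5)*256)*(-1/22104) = (30208/5)*(-1/22104) = -3776/13815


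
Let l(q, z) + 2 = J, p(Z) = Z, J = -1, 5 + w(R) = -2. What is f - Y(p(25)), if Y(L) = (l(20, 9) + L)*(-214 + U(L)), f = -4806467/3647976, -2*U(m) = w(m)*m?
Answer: 10147510741/3647976 ≈ 2781.7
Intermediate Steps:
w(R) = -7 (w(R) = -5 - 2 = -7)
U(m) = 7*m/2 (U(m) = -(-7)*m/2 = 7*m/2)
l(q, z) = -3 (l(q, z) = -2 - 1 = -3)
f = -4806467/3647976 (f = -4806467*1/3647976 = -4806467/3647976 ≈ -1.3176)
Y(L) = (-214 + 7*L/2)*(-3 + L) (Y(L) = (-3 + L)*(-214 + 7*L/2) = (-214 + 7*L/2)*(-3 + L))
f - Y(p(25)) = -4806467/3647976 - (642 - 449/2*25 + (7/2)*25²) = -4806467/3647976 - (642 - 11225/2 + (7/2)*625) = -4806467/3647976 - (642 - 11225/2 + 4375/2) = -4806467/3647976 - 1*(-2783) = -4806467/3647976 + 2783 = 10147510741/3647976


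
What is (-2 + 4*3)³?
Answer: 1000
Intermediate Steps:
(-2 + 4*3)³ = (-2 + 12)³ = 10³ = 1000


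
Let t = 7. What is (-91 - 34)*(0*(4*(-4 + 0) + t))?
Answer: 0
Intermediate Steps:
(-91 - 34)*(0*(4*(-4 + 0) + t)) = (-91 - 34)*(0*(4*(-4 + 0) + 7)) = -0*(4*(-4) + 7) = -0*(-16 + 7) = -0*(-9) = -125*0 = 0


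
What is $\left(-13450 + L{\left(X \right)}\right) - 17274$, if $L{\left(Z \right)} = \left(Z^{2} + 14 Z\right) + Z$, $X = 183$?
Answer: $5510$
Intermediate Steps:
$L{\left(Z \right)} = Z^{2} + 15 Z$
$\left(-13450 + L{\left(X \right)}\right) - 17274 = \left(-13450 + 183 \left(15 + 183\right)\right) - 17274 = \left(-13450 + 183 \cdot 198\right) - 17274 = \left(-13450 + 36234\right) - 17274 = 22784 - 17274 = 5510$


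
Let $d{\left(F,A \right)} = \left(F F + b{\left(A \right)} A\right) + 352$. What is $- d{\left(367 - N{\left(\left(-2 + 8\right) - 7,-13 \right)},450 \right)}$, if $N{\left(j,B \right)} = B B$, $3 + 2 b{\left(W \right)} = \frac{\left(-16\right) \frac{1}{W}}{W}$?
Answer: $- \frac{8748221}{225} \approx -38881.0$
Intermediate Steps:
$b{\left(W \right)} = - \frac{3}{2} - \frac{8}{W^{2}}$ ($b{\left(W \right)} = - \frac{3}{2} + \frac{- \frac{16}{W} \frac{1}{W}}{2} = - \frac{3}{2} + \frac{\left(-16\right) \frac{1}{W^{2}}}{2} = - \frac{3}{2} - \frac{8}{W^{2}}$)
$N{\left(j,B \right)} = B^{2}$
$d{\left(F,A \right)} = 352 + F^{2} + A \left(- \frac{3}{2} - \frac{8}{A^{2}}\right)$ ($d{\left(F,A \right)} = \left(F F + \left(- \frac{3}{2} - \frac{8}{A^{2}}\right) A\right) + 352 = \left(F^{2} + A \left(- \frac{3}{2} - \frac{8}{A^{2}}\right)\right) + 352 = 352 + F^{2} + A \left(- \frac{3}{2} - \frac{8}{A^{2}}\right)$)
$- d{\left(367 - N{\left(\left(-2 + 8\right) - 7,-13 \right)},450 \right)} = - (352 + \left(367 - \left(-13\right)^{2}\right)^{2} - \frac{8}{450} - 675) = - (352 + \left(367 - 169\right)^{2} - \frac{4}{225} - 675) = - (352 + 198^{2} - \frac{4}{225} - 675) = - (352 + 39204 - \frac{4}{225} - 675) = \left(-1\right) \frac{8748221}{225} = - \frac{8748221}{225}$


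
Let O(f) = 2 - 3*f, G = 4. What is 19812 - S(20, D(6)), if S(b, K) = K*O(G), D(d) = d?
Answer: 19872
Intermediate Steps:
S(b, K) = -10*K (S(b, K) = K*(2 - 3*4) = K*(2 - 12) = K*(-10) = -10*K)
19812 - S(20, D(6)) = 19812 - (-10)*6 = 19812 - 1*(-60) = 19812 + 60 = 19872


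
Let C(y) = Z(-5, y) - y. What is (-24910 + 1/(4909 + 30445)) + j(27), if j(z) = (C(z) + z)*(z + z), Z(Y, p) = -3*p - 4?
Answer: -1042942999/35354 ≈ -29500.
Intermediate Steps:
Z(Y, p) = -4 - 3*p
C(y) = -4 - 4*y (C(y) = (-4 - 3*y) - y = -4 - 4*y)
j(z) = 2*z*(-4 - 3*z) (j(z) = ((-4 - 4*z) + z)*(z + z) = (-4 - 3*z)*(2*z) = 2*z*(-4 - 3*z))
(-24910 + 1/(4909 + 30445)) + j(27) = (-24910 + 1/(4909 + 30445)) - 2*27*(4 + 3*27) = (-24910 + 1/35354) - 2*27*(4 + 81) = (-24910 + 1/35354) - 2*27*85 = -880668139/35354 - 4590 = -1042942999/35354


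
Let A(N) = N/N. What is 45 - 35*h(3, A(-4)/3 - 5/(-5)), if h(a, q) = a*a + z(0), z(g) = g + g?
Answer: -270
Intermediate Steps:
z(g) = 2*g
A(N) = 1
h(a, q) = a² (h(a, q) = a*a + 2*0 = a² + 0 = a²)
45 - 35*h(3, A(-4)/3 - 5/(-5)) = 45 - 35*3² = 45 - 35*9 = 45 - 315 = -270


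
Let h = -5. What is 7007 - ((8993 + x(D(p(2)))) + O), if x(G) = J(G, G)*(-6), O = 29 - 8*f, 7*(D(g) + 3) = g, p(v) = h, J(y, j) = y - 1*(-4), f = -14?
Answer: -14877/7 ≈ -2125.3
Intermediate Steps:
J(y, j) = 4 + y (J(y, j) = y + 4 = 4 + y)
p(v) = -5
D(g) = -3 + g/7
O = 141 (O = 29 - 8*(-14) = 29 + 112 = 141)
x(G) = -24 - 6*G (x(G) = (4 + G)*(-6) = -24 - 6*G)
7007 - ((8993 + x(D(p(2)))) + O) = 7007 - ((8993 + (-24 - 6*(-3 + (⅐)*(-5)))) + 141) = 7007 - ((8993 + (-24 - 6*(-3 - 5/7))) + 141) = 7007 - ((8993 + (-24 - 6*(-26/7))) + 141) = 7007 - ((8993 + (-24 + 156/7)) + 141) = 7007 - ((8993 - 12/7) + 141) = 7007 - (62939/7 + 141) = 7007 - 1*63926/7 = 7007 - 63926/7 = -14877/7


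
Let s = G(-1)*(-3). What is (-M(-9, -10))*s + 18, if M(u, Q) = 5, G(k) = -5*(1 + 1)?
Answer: -132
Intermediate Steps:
G(k) = -10 (G(k) = -5*2 = -10)
s = 30 (s = -10*(-3) = 30)
(-M(-9, -10))*s + 18 = -1*5*30 + 18 = -5*30 + 18 = -150 + 18 = -132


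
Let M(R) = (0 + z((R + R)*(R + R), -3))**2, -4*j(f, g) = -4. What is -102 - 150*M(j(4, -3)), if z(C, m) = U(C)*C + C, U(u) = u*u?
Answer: -693702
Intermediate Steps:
U(u) = u**2
j(f, g) = 1 (j(f, g) = -1/4*(-4) = 1)
z(C, m) = C + C**3 (z(C, m) = C**2*C + C = C**3 + C = C + C**3)
M(R) = (4*R**2 + 64*R**6)**2 (M(R) = (0 + ((R + R)*(R + R) + ((R + R)*(R + R))**3))**2 = (0 + ((2*R)*(2*R) + ((2*R)*(2*R))**3))**2 = (0 + (4*R**2 + (4*R**2)**3))**2 = (0 + (4*R**2 + 64*R**6))**2 = (4*R**2 + 64*R**6)**2)
-102 - 150*M(j(4, -3)) = -102 - 2400*1**4*(1 + 16*1**4)**2 = -102 - 2400*(1 + 16*1)**2 = -102 - 2400*(1 + 16)**2 = -102 - 2400*17**2 = -102 - 2400*289 = -102 - 150*4624 = -102 - 693600 = -693702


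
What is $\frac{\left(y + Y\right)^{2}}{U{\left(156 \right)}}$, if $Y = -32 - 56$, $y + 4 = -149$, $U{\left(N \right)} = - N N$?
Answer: $- \frac{58081}{24336} \approx -2.3866$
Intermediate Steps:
$U{\left(N \right)} = - N^{2}$
$y = -153$ ($y = -4 - 149 = -153$)
$Y = -88$ ($Y = -32 - 56 = -88$)
$\frac{\left(y + Y\right)^{2}}{U{\left(156 \right)}} = \frac{\left(-153 - 88\right)^{2}}{\left(-1\right) 156^{2}} = \frac{\left(-241\right)^{2}}{\left(-1\right) 24336} = \frac{58081}{-24336} = 58081 \left(- \frac{1}{24336}\right) = - \frac{58081}{24336}$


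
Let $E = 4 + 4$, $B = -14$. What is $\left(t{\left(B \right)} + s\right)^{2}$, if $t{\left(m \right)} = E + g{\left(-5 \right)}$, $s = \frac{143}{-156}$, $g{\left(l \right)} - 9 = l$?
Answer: $\frac{17689}{144} \approx 122.84$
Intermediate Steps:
$g{\left(l \right)} = 9 + l$
$s = - \frac{11}{12}$ ($s = 143 \left(- \frac{1}{156}\right) = - \frac{11}{12} \approx -0.91667$)
$E = 8$
$t{\left(m \right)} = 12$ ($t{\left(m \right)} = 8 + \left(9 - 5\right) = 8 + 4 = 12$)
$\left(t{\left(B \right)} + s\right)^{2} = \left(12 - \frac{11}{12}\right)^{2} = \left(\frac{133}{12}\right)^{2} = \frac{17689}{144}$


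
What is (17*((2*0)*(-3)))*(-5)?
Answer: 0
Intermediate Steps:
(17*((2*0)*(-3)))*(-5) = (17*(0*(-3)))*(-5) = (17*0)*(-5) = 0*(-5) = 0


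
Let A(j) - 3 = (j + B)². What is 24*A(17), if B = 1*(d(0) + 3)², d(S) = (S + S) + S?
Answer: 16296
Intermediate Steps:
d(S) = 3*S (d(S) = 2*S + S = 3*S)
B = 9 (B = 1*(3*0 + 3)² = 1*(0 + 3)² = 1*3² = 1*9 = 9)
A(j) = 3 + (9 + j)² (A(j) = 3 + (j + 9)² = 3 + (9 + j)²)
24*A(17) = 24*(3 + (9 + 17)²) = 24*(3 + 26²) = 24*(3 + 676) = 24*679 = 16296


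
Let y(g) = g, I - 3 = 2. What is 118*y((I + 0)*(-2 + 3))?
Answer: 590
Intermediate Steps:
I = 5 (I = 3 + 2 = 5)
118*y((I + 0)*(-2 + 3)) = 118*((5 + 0)*(-2 + 3)) = 118*(5*1) = 118*5 = 590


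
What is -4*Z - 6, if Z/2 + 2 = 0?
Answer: 10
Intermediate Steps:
Z = -4 (Z = -4 + 2*0 = -4 + 0 = -4)
-4*Z - 6 = -4*(-4) - 6 = 16 - 6 = 10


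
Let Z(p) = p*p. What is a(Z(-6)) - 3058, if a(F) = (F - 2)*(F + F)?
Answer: -610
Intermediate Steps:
Z(p) = p²
a(F) = 2*F*(-2 + F) (a(F) = (-2 + F)*(2*F) = 2*F*(-2 + F))
a(Z(-6)) - 3058 = 2*(-6)²*(-2 + (-6)²) - 3058 = 2*36*(-2 + 36) - 3058 = 2*36*34 - 3058 = 2448 - 3058 = -610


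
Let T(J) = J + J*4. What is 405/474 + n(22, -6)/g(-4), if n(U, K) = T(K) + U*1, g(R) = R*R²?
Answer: 619/632 ≈ 0.97943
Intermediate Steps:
T(J) = 5*J (T(J) = J + 4*J = 5*J)
g(R) = R³
n(U, K) = U + 5*K (n(U, K) = 5*K + U*1 = 5*K + U = U + 5*K)
405/474 + n(22, -6)/g(-4) = 405/474 + (22 + 5*(-6))/((-4)³) = 405*(1/474) + (22 - 30)/(-64) = 135/158 - 8*(-1/64) = 135/158 + ⅛ = 619/632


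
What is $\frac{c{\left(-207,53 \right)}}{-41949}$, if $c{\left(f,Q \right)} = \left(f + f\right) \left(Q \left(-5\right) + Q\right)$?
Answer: $- \frac{9752}{4661} \approx -2.0923$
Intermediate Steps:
$c{\left(f,Q \right)} = - 8 Q f$ ($c{\left(f,Q \right)} = 2 f \left(- 5 Q + Q\right) = 2 f \left(- 4 Q\right) = - 8 Q f$)
$\frac{c{\left(-207,53 \right)}}{-41949} = \frac{\left(-8\right) 53 \left(-207\right)}{-41949} = 87768 \left(- \frac{1}{41949}\right) = - \frac{9752}{4661}$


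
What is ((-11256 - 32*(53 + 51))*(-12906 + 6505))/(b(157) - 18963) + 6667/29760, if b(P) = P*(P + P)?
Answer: 555672647857/180553920 ≈ 3077.6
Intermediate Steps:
b(P) = 2*P² (b(P) = P*(2*P) = 2*P²)
((-11256 - 32*(53 + 51))*(-12906 + 6505))/(b(157) - 18963) + 6667/29760 = ((-11256 - 32*(53 + 51))*(-12906 + 6505))/(2*157² - 18963) + 6667/29760 = ((-11256 - 32*104)*(-6401))/(2*24649 - 18963) + 6667*(1/29760) = ((-11256 - 3328)*(-6401))/(49298 - 18963) + 6667/29760 = -14584*(-6401)/30335 + 6667/29760 = 93352184*(1/30335) + 6667/29760 = 93352184/30335 + 6667/29760 = 555672647857/180553920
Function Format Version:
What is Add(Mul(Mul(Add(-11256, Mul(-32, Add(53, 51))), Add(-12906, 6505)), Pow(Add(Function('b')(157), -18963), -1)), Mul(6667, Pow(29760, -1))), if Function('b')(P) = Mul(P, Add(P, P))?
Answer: Rational(555672647857, 180553920) ≈ 3077.6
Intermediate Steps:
Function('b')(P) = Mul(2, Pow(P, 2)) (Function('b')(P) = Mul(P, Mul(2, P)) = Mul(2, Pow(P, 2)))
Add(Mul(Mul(Add(-11256, Mul(-32, Add(53, 51))), Add(-12906, 6505)), Pow(Add(Function('b')(157), -18963), -1)), Mul(6667, Pow(29760, -1))) = Add(Mul(Mul(Add(-11256, Mul(-32, Add(53, 51))), Add(-12906, 6505)), Pow(Add(Mul(2, Pow(157, 2)), -18963), -1)), Mul(6667, Pow(29760, -1))) = Add(Mul(Mul(Add(-11256, Mul(-32, 104)), -6401), Pow(Add(Mul(2, 24649), -18963), -1)), Mul(6667, Rational(1, 29760))) = Add(Mul(Mul(Add(-11256, -3328), -6401), Pow(Add(49298, -18963), -1)), Rational(6667, 29760)) = Add(Mul(Mul(-14584, -6401), Pow(30335, -1)), Rational(6667, 29760)) = Add(Mul(93352184, Rational(1, 30335)), Rational(6667, 29760)) = Add(Rational(93352184, 30335), Rational(6667, 29760)) = Rational(555672647857, 180553920)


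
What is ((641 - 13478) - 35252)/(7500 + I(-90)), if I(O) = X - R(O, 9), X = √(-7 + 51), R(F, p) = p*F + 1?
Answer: -399571501/69039437 + 96178*√11/69039437 ≈ -5.7830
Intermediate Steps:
R(F, p) = 1 + F*p (R(F, p) = F*p + 1 = 1 + F*p)
X = 2*√11 (X = √44 = 2*√11 ≈ 6.6332)
I(O) = -1 - 9*O + 2*√11 (I(O) = 2*√11 - (1 + O*9) = 2*√11 - (1 + 9*O) = 2*√11 + (-1 - 9*O) = -1 - 9*O + 2*√11)
((641 - 13478) - 35252)/(7500 + I(-90)) = ((641 - 13478) - 35252)/(7500 + (-1 - 9*(-90) + 2*√11)) = (-12837 - 35252)/(7500 + (-1 + 810 + 2*√11)) = -48089/(7500 + (809 + 2*√11)) = -48089/(8309 + 2*√11)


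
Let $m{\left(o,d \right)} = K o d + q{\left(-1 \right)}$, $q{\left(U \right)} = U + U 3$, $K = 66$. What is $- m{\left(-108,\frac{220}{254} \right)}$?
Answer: $\frac{784588}{127} \approx 6177.9$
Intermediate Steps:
$q{\left(U \right)} = 4 U$ ($q{\left(U \right)} = U + 3 U = 4 U$)
$m{\left(o,d \right)} = -4 + 66 d o$ ($m{\left(o,d \right)} = 66 o d + 4 \left(-1\right) = 66 d o - 4 = -4 + 66 d o$)
$- m{\left(-108,\frac{220}{254} \right)} = - (-4 + 66 \cdot \frac{220}{254} \left(-108\right)) = - (-4 + 66 \cdot 220 \cdot \frac{1}{254} \left(-108\right)) = - (-4 + 66 \cdot \frac{110}{127} \left(-108\right)) = - (-4 - \frac{784080}{127}) = \left(-1\right) \left(- \frac{784588}{127}\right) = \frac{784588}{127}$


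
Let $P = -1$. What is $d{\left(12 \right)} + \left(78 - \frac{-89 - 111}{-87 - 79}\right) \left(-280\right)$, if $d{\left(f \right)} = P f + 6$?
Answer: $- \frac{1785218}{83} \approx -21509.0$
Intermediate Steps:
$d{\left(f \right)} = 6 - f$ ($d{\left(f \right)} = - f + 6 = 6 - f$)
$d{\left(12 \right)} + \left(78 - \frac{-89 - 111}{-87 - 79}\right) \left(-280\right) = \left(6 - 12\right) + \left(78 - \frac{-89 - 111}{-87 - 79}\right) \left(-280\right) = \left(6 - 12\right) + \left(78 - - \frac{200}{-166}\right) \left(-280\right) = -6 + \left(78 - \left(-200\right) \left(- \frac{1}{166}\right)\right) \left(-280\right) = -6 + \left(78 - \frac{100}{83}\right) \left(-280\right) = -6 + \frac{6374}{83} \left(-280\right) = -6 - \frac{1784720}{83} = - \frac{1785218}{83}$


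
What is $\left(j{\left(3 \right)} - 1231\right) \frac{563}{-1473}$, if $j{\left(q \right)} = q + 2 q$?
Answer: $\frac{687986}{1473} \approx 467.06$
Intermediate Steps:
$j{\left(q \right)} = 3 q$
$\left(j{\left(3 \right)} - 1231\right) \frac{563}{-1473} = \left(3 \cdot 3 - 1231\right) \frac{563}{-1473} = \left(9 - 1231\right) 563 \left(- \frac{1}{1473}\right) = \left(-1222\right) \left(- \frac{563}{1473}\right) = \frac{687986}{1473}$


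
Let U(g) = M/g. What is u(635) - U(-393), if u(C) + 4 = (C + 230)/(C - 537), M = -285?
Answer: 52653/12838 ≈ 4.1013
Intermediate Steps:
u(C) = -4 + (230 + C)/(-537 + C) (u(C) = -4 + (C + 230)/(C - 537) = -4 + (230 + C)/(-537 + C))
U(g) = -285/g
u(635) - U(-393) = (2378 - 3*635)/(-537 + 635) - (-285)/(-393) = (2378 - 1905)/98 - (-285)*(-1)/393 = (1/98)*473 - 1*95/131 = 473/98 - 95/131 = 52653/12838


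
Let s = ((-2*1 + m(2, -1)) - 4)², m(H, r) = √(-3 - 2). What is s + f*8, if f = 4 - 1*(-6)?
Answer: 111 - 12*I*√5 ≈ 111.0 - 26.833*I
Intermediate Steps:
m(H, r) = I*√5 (m(H, r) = √(-5) = I*√5)
f = 10 (f = 4 + 6 = 10)
s = (-6 + I*√5)² (s = ((-2*1 + I*√5) - 4)² = ((-2 + I*√5) - 4)² = (-6 + I*√5)² ≈ 31.0 - 26.833*I)
s + f*8 = (6 - I*√5)² + 10*8 = (6 - I*√5)² + 80 = 80 + (6 - I*√5)²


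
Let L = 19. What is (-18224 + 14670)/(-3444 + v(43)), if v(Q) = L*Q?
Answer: 3554/2627 ≈ 1.3529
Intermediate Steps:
v(Q) = 19*Q
(-18224 + 14670)/(-3444 + v(43)) = (-18224 + 14670)/(-3444 + 19*43) = -3554/(-3444 + 817) = -3554/(-2627) = -3554*(-1/2627) = 3554/2627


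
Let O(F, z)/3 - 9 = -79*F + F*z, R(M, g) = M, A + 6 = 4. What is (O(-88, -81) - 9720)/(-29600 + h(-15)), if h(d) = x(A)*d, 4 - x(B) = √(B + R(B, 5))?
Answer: -48267201/43985825 - 97641*I/87971650 ≈ -1.0973 - 0.0011099*I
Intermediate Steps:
A = -2 (A = -6 + 4 = -2)
x(B) = 4 - √2*√B (x(B) = 4 - √(B + B) = 4 - √(2*B) = 4 - √2*√B)
O(F, z) = 27 - 237*F + 3*F*z (O(F, z) = 27 + 3*(-79*F + F*z) = 27 + (-237*F + 3*F*z) = 27 - 237*F + 3*F*z)
h(d) = d*(4 - 2*I) (h(d) = (4 - √2*√(-2))*d = (4 - √2*I*√2)*d = (4 - 2*I)*d = d*(4 - 2*I))
(O(-88, -81) - 9720)/(-29600 + h(-15)) = ((27 - 237*(-88) + 3*(-88)*(-81)) - 9720)/(-29600 + 2*(-15)*(2 - I)) = ((27 + 20856 + 21384) - 9720)/(-29600 + (-60 + 30*I)) = (42267 - 9720)/(-29660 + 30*I) = 32547*((-29660 - 30*I)/879716500) = 32547*(-29660 - 30*I)/879716500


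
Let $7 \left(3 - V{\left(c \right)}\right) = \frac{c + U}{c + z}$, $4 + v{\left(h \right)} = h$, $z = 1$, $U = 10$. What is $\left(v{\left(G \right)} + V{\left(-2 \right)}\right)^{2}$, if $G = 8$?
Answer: $\frac{3249}{49} \approx 66.306$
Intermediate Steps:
$v{\left(h \right)} = -4 + h$
$V{\left(c \right)} = 3 - \frac{10 + c}{7 \left(1 + c\right)}$ ($V{\left(c \right)} = 3 - \frac{\left(c + 10\right) \frac{1}{c + 1}}{7} = 3 - \frac{\left(10 + c\right) \frac{1}{1 + c}}{7} = 3 - \frac{\frac{1}{1 + c} \left(10 + c\right)}{7} = 3 - \frac{10 + c}{7 \left(1 + c\right)}$)
$\left(v{\left(G \right)} + V{\left(-2 \right)}\right)^{2} = \left(\left(-4 + 8\right) + \frac{11 + 20 \left(-2\right)}{7 \left(1 - 2\right)}\right)^{2} = \left(4 + \frac{11 - 40}{7 \left(-1\right)}\right)^{2} = \left(4 + \frac{1}{7} \left(-1\right) \left(-29\right)\right)^{2} = \left(4 + \frac{29}{7}\right)^{2} = \left(\frac{57}{7}\right)^{2} = \frac{3249}{49}$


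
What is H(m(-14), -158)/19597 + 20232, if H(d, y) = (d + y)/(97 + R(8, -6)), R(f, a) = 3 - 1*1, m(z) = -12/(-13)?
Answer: 510278128606/25221339 ≈ 20232.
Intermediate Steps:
m(z) = 12/13 (m(z) = -12*(-1/13) = 12/13)
R(f, a) = 2 (R(f, a) = 3 - 1 = 2)
H(d, y) = d/99 + y/99 (H(d, y) = (d + y)/(97 + 2) = (d + y)/99 = (d + y)*(1/99) = d/99 + y/99)
H(m(-14), -158)/19597 + 20232 = ((1/99)*(12/13) + (1/99)*(-158))/19597 + 20232 = (4/429 - 158/99)*(1/19597) + 20232 = -2042/1287*1/19597 + 20232 = -2042/25221339 + 20232 = 510278128606/25221339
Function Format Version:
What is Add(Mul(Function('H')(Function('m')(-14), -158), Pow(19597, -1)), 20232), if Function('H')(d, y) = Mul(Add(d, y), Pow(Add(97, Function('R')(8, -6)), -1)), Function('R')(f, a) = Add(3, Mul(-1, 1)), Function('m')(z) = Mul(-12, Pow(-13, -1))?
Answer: Rational(510278128606, 25221339) ≈ 20232.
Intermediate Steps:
Function('m')(z) = Rational(12, 13) (Function('m')(z) = Mul(-12, Rational(-1, 13)) = Rational(12, 13))
Function('R')(f, a) = 2 (Function('R')(f, a) = Add(3, -1) = 2)
Function('H')(d, y) = Add(Mul(Rational(1, 99), d), Mul(Rational(1, 99), y)) (Function('H')(d, y) = Mul(Add(d, y), Pow(Add(97, 2), -1)) = Mul(Add(d, y), Pow(99, -1)) = Mul(Add(d, y), Rational(1, 99)) = Add(Mul(Rational(1, 99), d), Mul(Rational(1, 99), y)))
Add(Mul(Function('H')(Function('m')(-14), -158), Pow(19597, -1)), 20232) = Add(Mul(Add(Mul(Rational(1, 99), Rational(12, 13)), Mul(Rational(1, 99), -158)), Pow(19597, -1)), 20232) = Add(Mul(Add(Rational(4, 429), Rational(-158, 99)), Rational(1, 19597)), 20232) = Add(Mul(Rational(-2042, 1287), Rational(1, 19597)), 20232) = Add(Rational(-2042, 25221339), 20232) = Rational(510278128606, 25221339)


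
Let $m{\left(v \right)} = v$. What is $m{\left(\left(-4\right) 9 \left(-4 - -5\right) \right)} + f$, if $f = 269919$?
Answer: $269883$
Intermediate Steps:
$m{\left(\left(-4\right) 9 \left(-4 - -5\right) \right)} + f = \left(-4\right) 9 \left(-4 - -5\right) + 269919 = - 36 \left(-4 + 5\right) + 269919 = \left(-36\right) 1 + 269919 = -36 + 269919 = 269883$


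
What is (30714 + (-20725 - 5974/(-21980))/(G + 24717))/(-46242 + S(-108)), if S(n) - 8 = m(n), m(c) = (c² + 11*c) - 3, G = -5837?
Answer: -6372656952037/7420092803200 ≈ -0.85884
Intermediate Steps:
m(c) = -3 + c² + 11*c
S(n) = 5 + n² + 11*n (S(n) = 8 + (-3 + n² + 11*n) = 5 + n² + 11*n)
(30714 + (-20725 - 5974/(-21980))/(G + 24717))/(-46242 + S(-108)) = (30714 + (-20725 - 5974/(-21980))/(-5837 + 24717))/(-46242 + (5 + (-108)² + 11*(-108))) = (30714 + (-20725 - 5974*(-1/21980))/18880)/(-46242 + (5 + 11664 - 1188)) = (30714 + (-20725 + 2987/10990)*(1/18880))/(-46242 + 10481) = (30714 - 227764763/10990*1/18880)/(-35761) = (30714 - 227764763/207491200)*(-1/35761) = (6372656952037/207491200)*(-1/35761) = -6372656952037/7420092803200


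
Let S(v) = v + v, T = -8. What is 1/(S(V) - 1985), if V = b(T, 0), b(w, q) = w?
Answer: -1/2001 ≈ -0.00049975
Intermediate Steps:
V = -8
S(v) = 2*v
1/(S(V) - 1985) = 1/(2*(-8) - 1985) = 1/(-16 - 1985) = 1/(-2001) = -1/2001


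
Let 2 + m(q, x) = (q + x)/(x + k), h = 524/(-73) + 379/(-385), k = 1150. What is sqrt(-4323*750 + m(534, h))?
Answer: I*sqrt(3339046675167843643139)/32091343 ≈ 1800.6*I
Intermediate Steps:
h = -229407/28105 (h = 524*(-1/73) + 379*(-1/385) = -524/73 - 379/385 = -229407/28105 ≈ -8.1625)
m(q, x) = -2 + (q + x)/(1150 + x) (m(q, x) = -2 + (q + x)/(x + 1150) = -2 + (q + x)/(1150 + x))
sqrt(-4323*750 + m(534, h)) = sqrt(-4323*750 + (-2300 + 534 - 1*(-229407/28105))/(1150 - 229407/28105)) = sqrt(-3242250 + (-2300 + 534 + 229407/28105)/(32091343/28105)) = sqrt(-3242250 + (28105/32091343)*(-49404023/28105)) = sqrt(-3242250 - 49404023/32091343) = sqrt(-104048206245773/32091343) = I*sqrt(3339046675167843643139)/32091343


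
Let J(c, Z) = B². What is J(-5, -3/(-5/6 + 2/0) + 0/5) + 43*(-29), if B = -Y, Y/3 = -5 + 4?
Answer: -1238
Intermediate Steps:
Y = -3 (Y = 3*(-5 + 4) = 3*(-1) = -3)
B = 3 (B = -1*(-3) = 3)
J(c, Z) = 9 (J(c, Z) = 3² = 9)
J(-5, -3/(-5/6 + 2/0) + 0/5) + 43*(-29) = 9 + 43*(-29) = 9 - 1247 = -1238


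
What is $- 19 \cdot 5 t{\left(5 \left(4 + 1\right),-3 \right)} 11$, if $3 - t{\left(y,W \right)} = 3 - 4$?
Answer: $-4180$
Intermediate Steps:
$t{\left(y,W \right)} = 4$ ($t{\left(y,W \right)} = 3 - \left(3 - 4\right) = 3 - -1 = 3 + 1 = 4$)
$- 19 \cdot 5 t{\left(5 \left(4 + 1\right),-3 \right)} 11 = - 19 \cdot 5 \cdot 4 \cdot 11 = - 19 \cdot 20 \cdot 11 = \left(-19\right) 220 = -4180$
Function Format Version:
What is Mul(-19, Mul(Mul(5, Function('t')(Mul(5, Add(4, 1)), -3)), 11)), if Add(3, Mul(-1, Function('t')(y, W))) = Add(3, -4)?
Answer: -4180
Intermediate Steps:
Function('t')(y, W) = 4 (Function('t')(y, W) = Add(3, Mul(-1, Add(3, -4))) = Add(3, Mul(-1, -1)) = Add(3, 1) = 4)
Mul(-19, Mul(Mul(5, Function('t')(Mul(5, Add(4, 1)), -3)), 11)) = Mul(-19, Mul(Mul(5, 4), 11)) = Mul(-19, Mul(20, 11)) = Mul(-19, 220) = -4180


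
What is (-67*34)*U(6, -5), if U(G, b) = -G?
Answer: 13668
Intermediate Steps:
(-67*34)*U(6, -5) = (-67*34)*(-1*6) = -2278*(-6) = 13668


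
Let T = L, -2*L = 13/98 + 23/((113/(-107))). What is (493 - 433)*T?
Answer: 3595635/5537 ≈ 649.38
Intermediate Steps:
L = 239709/22148 (L = -(13/98 + 23/((113/(-107))))/2 = -(13*(1/98) + 23/((113*(-1/107))))/2 = -(13/98 + 23/(-113/107))/2 = -(13/98 + 23*(-107/113))/2 = -(13/98 - 2461/113)/2 = -½*(-239709/11074) = 239709/22148 ≈ 10.823)
T = 239709/22148 ≈ 10.823
(493 - 433)*T = (493 - 433)*(239709/22148) = 60*(239709/22148) = 3595635/5537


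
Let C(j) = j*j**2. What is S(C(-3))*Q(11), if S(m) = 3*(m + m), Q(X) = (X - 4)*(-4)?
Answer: 4536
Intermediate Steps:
Q(X) = 16 - 4*X (Q(X) = (-4 + X)*(-4) = 16 - 4*X)
C(j) = j**3
S(m) = 6*m (S(m) = 3*(2*m) = 6*m)
S(C(-3))*Q(11) = (6*(-3)**3)*(16 - 4*11) = (6*(-27))*(16 - 44) = -162*(-28) = 4536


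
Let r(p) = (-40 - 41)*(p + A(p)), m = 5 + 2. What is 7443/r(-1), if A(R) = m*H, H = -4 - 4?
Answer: 827/513 ≈ 1.6121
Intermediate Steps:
H = -8
m = 7
A(R) = -56 (A(R) = 7*(-8) = -56)
r(p) = 4536 - 81*p (r(p) = (-40 - 41)*(p - 56) = -81*(-56 + p) = 4536 - 81*p)
7443/r(-1) = 7443/(4536 - 81*(-1)) = 7443/(4536 + 81) = 7443/4617 = 7443*(1/4617) = 827/513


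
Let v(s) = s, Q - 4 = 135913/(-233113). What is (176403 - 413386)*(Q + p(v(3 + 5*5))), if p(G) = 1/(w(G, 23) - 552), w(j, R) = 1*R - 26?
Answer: -104709998201456/129377715 ≈ -8.0934e+5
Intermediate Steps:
Q = 796539/233113 (Q = 4 + 135913/(-233113) = 4 + 135913*(-1/233113) = 4 - 135913/233113 = 796539/233113 ≈ 3.4170)
w(j, R) = -26 + R (w(j, R) = R - 26 = -26 + R)
p(G) = -1/555 (p(G) = 1/((-26 + 23) - 552) = 1/(-3 - 552) = 1/(-555) = -1/555)
(176403 - 413386)*(Q + p(v(3 + 5*5))) = (176403 - 413386)*(796539/233113 - 1/555) = -236983*441846032/129377715 = -104709998201456/129377715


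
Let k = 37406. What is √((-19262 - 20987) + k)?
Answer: I*√2843 ≈ 53.32*I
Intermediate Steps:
√((-19262 - 20987) + k) = √((-19262 - 20987) + 37406) = √(-40249 + 37406) = √(-2843) = I*√2843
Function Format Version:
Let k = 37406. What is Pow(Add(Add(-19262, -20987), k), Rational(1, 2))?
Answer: Mul(I, Pow(2843, Rational(1, 2))) ≈ Mul(53.320, I)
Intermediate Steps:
Pow(Add(Add(-19262, -20987), k), Rational(1, 2)) = Pow(Add(Add(-19262, -20987), 37406), Rational(1, 2)) = Pow(Add(-40249, 37406), Rational(1, 2)) = Pow(-2843, Rational(1, 2)) = Mul(I, Pow(2843, Rational(1, 2)))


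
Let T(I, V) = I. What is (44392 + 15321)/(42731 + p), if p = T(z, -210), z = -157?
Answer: 59713/42574 ≈ 1.4026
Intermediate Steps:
p = -157
(44392 + 15321)/(42731 + p) = (44392 + 15321)/(42731 - 157) = 59713/42574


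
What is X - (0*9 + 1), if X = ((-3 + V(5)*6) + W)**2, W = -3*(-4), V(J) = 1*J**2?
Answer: 25280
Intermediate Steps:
V(J) = J**2
W = 12
X = 25281 (X = ((-3 + 5**2*6) + 12)**2 = ((-3 + 25*6) + 12)**2 = ((-3 + 150) + 12)**2 = (147 + 12)**2 = 159**2 = 25281)
X - (0*9 + 1) = 25281 - (0*9 + 1) = 25281 - (0 + 1) = 25281 - 1*1 = 25281 - 1 = 25280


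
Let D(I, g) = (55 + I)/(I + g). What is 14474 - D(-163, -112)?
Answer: 3980242/275 ≈ 14474.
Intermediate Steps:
D(I, g) = (55 + I)/(I + g)
14474 - D(-163, -112) = 14474 - (55 - 163)/(-163 - 112) = 14474 - (-108)/(-275) = 14474 - (-1)*(-108)/275 = 14474 - 1*108/275 = 14474 - 108/275 = 3980242/275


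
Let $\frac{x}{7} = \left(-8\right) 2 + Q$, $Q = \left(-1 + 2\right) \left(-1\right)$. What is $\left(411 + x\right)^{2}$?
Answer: $85264$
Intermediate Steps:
$Q = -1$ ($Q = 1 \left(-1\right) = -1$)
$x = -119$ ($x = 7 \left(\left(-8\right) 2 - 1\right) = 7 \left(-16 - 1\right) = 7 \left(-17\right) = -119$)
$\left(411 + x\right)^{2} = \left(411 - 119\right)^{2} = 292^{2} = 85264$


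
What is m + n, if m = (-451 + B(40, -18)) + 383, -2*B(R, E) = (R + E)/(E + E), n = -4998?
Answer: -182365/36 ≈ -5065.7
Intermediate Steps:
B(R, E) = -(E + R)/(4*E) (B(R, E) = -(R + E)/(2*(E + E)) = -(E + R)/(2*(2*E)) = -(E + R)*1/(2*E)/2 = -(E + R)/(4*E))
m = -2437/36 (m = (-451 + (1/4)*(-1*(-18) - 1*40)/(-18)) + 383 = (-451 + (1/4)*(-1/18)*(18 - 40)) + 383 = (-451 + (1/4)*(-1/18)*(-22)) + 383 = (-451 + 11/36) + 383 = -16225/36 + 383 = -2437/36 ≈ -67.694)
m + n = -2437/36 - 4998 = -182365/36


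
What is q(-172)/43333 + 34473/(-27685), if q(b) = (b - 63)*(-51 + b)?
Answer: -42986084/1199674105 ≈ -0.035831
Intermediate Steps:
q(b) = (-63 + b)*(-51 + b)
q(-172)/43333 + 34473/(-27685) = (3213 + (-172)**2 - 114*(-172))/43333 + 34473/(-27685) = (3213 + 29584 + 19608)*(1/43333) + 34473*(-1/27685) = 52405*(1/43333) - 34473/27685 = 52405/43333 - 34473/27685 = -42986084/1199674105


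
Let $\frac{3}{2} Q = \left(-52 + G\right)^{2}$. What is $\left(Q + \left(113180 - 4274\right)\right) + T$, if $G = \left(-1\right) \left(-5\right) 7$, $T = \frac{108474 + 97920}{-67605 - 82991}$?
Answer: $\frac{24644424617}{225894} \approx 1.091 \cdot 10^{5}$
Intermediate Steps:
$T = - \frac{103197}{75298}$ ($T = \frac{206394}{-150596} = 206394 \left(- \frac{1}{150596}\right) = - \frac{103197}{75298} \approx -1.3705$)
$G = 35$ ($G = 5 \cdot 7 = 35$)
$Q = \frac{578}{3}$ ($Q = \frac{2 \left(-52 + 35\right)^{2}}{3} = \frac{2 \left(-17\right)^{2}}{3} = \frac{2}{3} \cdot 289 = \frac{578}{3} \approx 192.67$)
$\left(Q + \left(113180 - 4274\right)\right) + T = \left(\frac{578}{3} + \left(113180 - 4274\right)\right) - \frac{103197}{75298} = \left(\frac{578}{3} + 108906\right) - \frac{103197}{75298} = \frac{327296}{3} - \frac{103197}{75298} = \frac{24644424617}{225894}$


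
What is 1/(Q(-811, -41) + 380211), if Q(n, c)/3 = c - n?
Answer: 1/382521 ≈ 2.6142e-6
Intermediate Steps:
Q(n, c) = -3*n + 3*c (Q(n, c) = 3*(c - n) = -3*n + 3*c)
1/(Q(-811, -41) + 380211) = 1/((-3*(-811) + 3*(-41)) + 380211) = 1/((2433 - 123) + 380211) = 1/(2310 + 380211) = 1/382521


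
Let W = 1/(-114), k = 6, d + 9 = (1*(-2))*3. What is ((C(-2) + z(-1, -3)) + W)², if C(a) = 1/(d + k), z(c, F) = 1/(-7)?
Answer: 395641/5731236 ≈ 0.069032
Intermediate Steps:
d = -15 (d = -9 + (1*(-2))*3 = -9 - 2*3 = -9 - 6 = -15)
W = -1/114 ≈ -0.0087719
z(c, F) = -⅐
C(a) = -⅑ (C(a) = 1/(-15 + 6) = 1/(-9) = -⅑)
((C(-2) + z(-1, -3)) + W)² = ((-⅑ - ⅐) - 1/114)² = (-16/63 - 1/114)² = (-629/2394)² = 395641/5731236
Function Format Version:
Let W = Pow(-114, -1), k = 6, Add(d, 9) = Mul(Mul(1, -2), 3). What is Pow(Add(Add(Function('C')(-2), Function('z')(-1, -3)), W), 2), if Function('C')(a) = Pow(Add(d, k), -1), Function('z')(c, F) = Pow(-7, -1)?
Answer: Rational(395641, 5731236) ≈ 0.069032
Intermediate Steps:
d = -15 (d = Add(-9, Mul(Mul(1, -2), 3)) = Add(-9, Mul(-2, 3)) = Add(-9, -6) = -15)
W = Rational(-1, 114) ≈ -0.0087719
Function('z')(c, F) = Rational(-1, 7)
Function('C')(a) = Rational(-1, 9) (Function('C')(a) = Pow(Add(-15, 6), -1) = Pow(-9, -1) = Rational(-1, 9))
Pow(Add(Add(Function('C')(-2), Function('z')(-1, -3)), W), 2) = Pow(Add(Add(Rational(-1, 9), Rational(-1, 7)), Rational(-1, 114)), 2) = Pow(Add(Rational(-16, 63), Rational(-1, 114)), 2) = Pow(Rational(-629, 2394), 2) = Rational(395641, 5731236)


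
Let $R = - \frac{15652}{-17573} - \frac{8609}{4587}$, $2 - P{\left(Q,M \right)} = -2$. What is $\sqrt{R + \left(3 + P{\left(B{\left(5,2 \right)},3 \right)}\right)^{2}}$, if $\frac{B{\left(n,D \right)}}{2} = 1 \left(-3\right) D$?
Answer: $\frac{\sqrt{311972209614120066}}{80607351} \approx 6.9292$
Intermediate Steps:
$B{\left(n,D \right)} = - 6 D$ ($B{\left(n,D \right)} = 2 \cdot 1 \left(-3\right) D = 2 \left(- 3 D\right) = - 6 D$)
$P{\left(Q,M \right)} = 4$ ($P{\left(Q,M \right)} = 2 - -2 = 2 + 2 = 4$)
$R = - \frac{79490233}{80607351}$ ($R = \left(-15652\right) \left(- \frac{1}{17573}\right) - \frac{8609}{4587} = \frac{15652}{17573} - \frac{8609}{4587} = - \frac{79490233}{80607351} \approx -0.98614$)
$\sqrt{R + \left(3 + P{\left(B{\left(5,2 \right)},3 \right)}\right)^{2}} = \sqrt{- \frac{79490233}{80607351} + \left(3 + 4\right)^{2}} = \sqrt{- \frac{79490233}{80607351} + 7^{2}} = \sqrt{- \frac{79490233}{80607351} + 49} = \sqrt{\frac{3870269966}{80607351}} = \frac{\sqrt{311972209614120066}}{80607351}$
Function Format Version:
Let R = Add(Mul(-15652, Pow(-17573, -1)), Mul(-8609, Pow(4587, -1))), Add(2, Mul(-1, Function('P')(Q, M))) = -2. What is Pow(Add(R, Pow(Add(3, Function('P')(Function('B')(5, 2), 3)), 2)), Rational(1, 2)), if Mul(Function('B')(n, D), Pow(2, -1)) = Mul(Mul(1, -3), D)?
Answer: Mul(Rational(1, 80607351), Pow(311972209614120066, Rational(1, 2))) ≈ 6.9292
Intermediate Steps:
Function('B')(n, D) = Mul(-6, D) (Function('B')(n, D) = Mul(2, Mul(Mul(1, -3), D)) = Mul(2, Mul(-3, D)) = Mul(-6, D))
Function('P')(Q, M) = 4 (Function('P')(Q, M) = Add(2, Mul(-1, -2)) = Add(2, 2) = 4)
R = Rational(-79490233, 80607351) (R = Add(Mul(-15652, Rational(-1, 17573)), Mul(-8609, Rational(1, 4587))) = Add(Rational(15652, 17573), Rational(-8609, 4587)) = Rational(-79490233, 80607351) ≈ -0.98614)
Pow(Add(R, Pow(Add(3, Function('P')(Function('B')(5, 2), 3)), 2)), Rational(1, 2)) = Pow(Add(Rational(-79490233, 80607351), Pow(Add(3, 4), 2)), Rational(1, 2)) = Pow(Add(Rational(-79490233, 80607351), Pow(7, 2)), Rational(1, 2)) = Pow(Add(Rational(-79490233, 80607351), 49), Rational(1, 2)) = Pow(Rational(3870269966, 80607351), Rational(1, 2)) = Mul(Rational(1, 80607351), Pow(311972209614120066, Rational(1, 2)))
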